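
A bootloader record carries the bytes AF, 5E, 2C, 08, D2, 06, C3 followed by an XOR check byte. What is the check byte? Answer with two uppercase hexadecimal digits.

C2

XOR the bytes together:
  start with 0xAF
  0xAF ⊕ 0x5E = 0xF1
  0xF1 ⊕ 0x2C = 0xDD
  0xDD ⊕ 0x08 = 0xD5
  0xD5 ⊕ 0xD2 = 0x07
  0x07 ⊕ 0x06 = 0x01
  0x01 ⊕ 0xC3 = 0xC2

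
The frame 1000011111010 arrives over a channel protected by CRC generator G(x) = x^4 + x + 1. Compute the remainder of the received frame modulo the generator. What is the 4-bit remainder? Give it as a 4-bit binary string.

0111

Modulo-2 division of 1000011111010 by 10011:
  pos 0: 10000 XOR 10011 = 00011
  pos 3: 11111 XOR 10011 = 01100
  pos 4: 11001 XOR 10011 = 01010
  pos 5: 10101 XOR 10011 = 00110
  pos 7: 11001 XOR 10011 = 01010
  pos 8: 10100 XOR 10011 = 00111
Remainder = 0111 (nonzero — an error is detected).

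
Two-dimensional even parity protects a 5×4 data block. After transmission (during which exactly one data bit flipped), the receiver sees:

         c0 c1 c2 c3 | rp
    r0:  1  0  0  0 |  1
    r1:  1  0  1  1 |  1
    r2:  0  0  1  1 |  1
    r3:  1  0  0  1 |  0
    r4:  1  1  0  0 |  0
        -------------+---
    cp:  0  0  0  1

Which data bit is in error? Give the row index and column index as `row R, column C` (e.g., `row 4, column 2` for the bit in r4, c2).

Recompute each row's even parity and compare to rp:
  r0: data parity 1, sent rp 1 → ok
  r1: data parity 1, sent rp 1 → ok
  r2: data parity 0, sent rp 1 → mismatch
  r3: data parity 0, sent rp 0 → ok
  r4: data parity 0, sent rp 0 → ok
Recompute each column's even parity and compare to cp:
  c0: data parity 0, sent cp 0 → ok
  c1: data parity 1, sent cp 0 → mismatch
  c2: data parity 0, sent cp 0 → ok
  c3: data parity 1, sent cp 1 → ok
Exactly one row (r2) and one column (c1) fail → the flipped bit is at their intersection.

row 2, column 1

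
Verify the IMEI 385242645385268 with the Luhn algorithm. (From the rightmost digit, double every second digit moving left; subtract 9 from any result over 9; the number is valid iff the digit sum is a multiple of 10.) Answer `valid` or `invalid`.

invalid

From the right, keep odd positions and double even positions (subtract 9 from any doubled value over 9):
  doubled (positions 2,4,...): 3 1 6 8 4 4 7 → sum 33
  kept (positions 1,3,...): 8 2 8 5 6 4 5 3 → sum 41
Total = 74.
74 mod 10 = 4, so the number is invalid.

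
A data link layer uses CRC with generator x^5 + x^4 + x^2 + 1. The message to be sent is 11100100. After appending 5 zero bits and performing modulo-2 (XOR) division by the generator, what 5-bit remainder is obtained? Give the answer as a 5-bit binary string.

Append 5 zeros: 1110010000000. Divide by 110101 (XOR where the leading bit is 1):
  pos 0: 111001 XOR 110101 = 001100
  pos 2: 110000 XOR 110101 = 000101
  pos 5: 101000 XOR 110101 = 011101
  pos 6: 111010 XOR 110101 = 001111
Remainder (last 5 bits) = 11110. This is the CRC / FCS.

11110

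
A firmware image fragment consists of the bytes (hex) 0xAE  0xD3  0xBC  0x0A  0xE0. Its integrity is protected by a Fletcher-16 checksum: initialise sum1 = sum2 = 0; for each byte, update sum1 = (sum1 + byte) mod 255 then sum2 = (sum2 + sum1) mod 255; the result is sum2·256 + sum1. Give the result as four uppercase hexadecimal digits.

Running sums (mod 255):
  after byte 0 (0xAE): sum1=174, sum2=174
  after byte 1 (0xD3): sum1=130, sum2=49
  after byte 2 (0xBC): sum1=63, sum2=112
  after byte 3 (0x0A): sum1=73, sum2=185
  after byte 4 (0xE0): sum1=42, sum2=227
Checksum = sum2·256 + sum1 = 227·256 + 42 = 58154 = 0xE32A.

E32A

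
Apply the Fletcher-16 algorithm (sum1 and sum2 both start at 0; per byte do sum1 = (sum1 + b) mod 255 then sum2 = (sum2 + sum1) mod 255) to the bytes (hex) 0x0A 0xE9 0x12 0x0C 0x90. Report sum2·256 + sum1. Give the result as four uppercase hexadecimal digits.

B8A2

Running sums (mod 255):
  after byte 0 (0x0A): sum1=10, sum2=10
  after byte 1 (0xE9): sum1=243, sum2=253
  after byte 2 (0x12): sum1=6, sum2=4
  after byte 3 (0x0C): sum1=18, sum2=22
  after byte 4 (0x90): sum1=162, sum2=184
Checksum = sum2·256 + sum1 = 184·256 + 162 = 47266 = 0xB8A2.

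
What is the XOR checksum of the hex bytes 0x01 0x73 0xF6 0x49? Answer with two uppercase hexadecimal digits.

CD

XOR the bytes together:
  start with 0x01
  0x01 ⊕ 0x73 = 0x72
  0x72 ⊕ 0xF6 = 0x84
  0x84 ⊕ 0x49 = 0xCD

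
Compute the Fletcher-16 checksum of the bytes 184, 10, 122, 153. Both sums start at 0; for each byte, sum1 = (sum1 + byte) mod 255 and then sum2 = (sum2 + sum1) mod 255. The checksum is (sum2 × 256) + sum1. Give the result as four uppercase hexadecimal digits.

Running sums (mod 255):
  after byte 0 (184): sum1=184, sum2=184
  after byte 1 (10): sum1=194, sum2=123
  after byte 2 (122): sum1=61, sum2=184
  after byte 3 (153): sum1=214, sum2=143
Checksum = sum2·256 + sum1 = 143·256 + 214 = 36822 = 0x8FD6.

8FD6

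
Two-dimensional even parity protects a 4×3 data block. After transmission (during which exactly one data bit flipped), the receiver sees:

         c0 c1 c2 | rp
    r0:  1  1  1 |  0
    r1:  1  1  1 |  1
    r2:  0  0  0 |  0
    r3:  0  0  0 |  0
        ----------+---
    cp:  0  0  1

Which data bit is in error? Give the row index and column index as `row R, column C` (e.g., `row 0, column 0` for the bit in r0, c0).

Recompute each row's even parity and compare to rp:
  r0: data parity 1, sent rp 0 → mismatch
  r1: data parity 1, sent rp 1 → ok
  r2: data parity 0, sent rp 0 → ok
  r3: data parity 0, sent rp 0 → ok
Recompute each column's even parity and compare to cp:
  c0: data parity 0, sent cp 0 → ok
  c1: data parity 0, sent cp 0 → ok
  c2: data parity 0, sent cp 1 → mismatch
Exactly one row (r0) and one column (c2) fail → the flipped bit is at their intersection.

row 0, column 2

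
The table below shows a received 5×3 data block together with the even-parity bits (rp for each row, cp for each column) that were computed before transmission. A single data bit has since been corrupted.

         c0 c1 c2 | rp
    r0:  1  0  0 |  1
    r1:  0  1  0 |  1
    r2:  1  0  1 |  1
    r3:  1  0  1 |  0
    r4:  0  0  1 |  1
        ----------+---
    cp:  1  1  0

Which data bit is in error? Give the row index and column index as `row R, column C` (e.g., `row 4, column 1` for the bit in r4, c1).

Recompute each row's even parity and compare to rp:
  r0: data parity 1, sent rp 1 → ok
  r1: data parity 1, sent rp 1 → ok
  r2: data parity 0, sent rp 1 → mismatch
  r3: data parity 0, sent rp 0 → ok
  r4: data parity 1, sent rp 1 → ok
Recompute each column's even parity and compare to cp:
  c0: data parity 1, sent cp 1 → ok
  c1: data parity 1, sent cp 1 → ok
  c2: data parity 1, sent cp 0 → mismatch
Exactly one row (r2) and one column (c2) fail → the flipped bit is at their intersection.

row 2, column 2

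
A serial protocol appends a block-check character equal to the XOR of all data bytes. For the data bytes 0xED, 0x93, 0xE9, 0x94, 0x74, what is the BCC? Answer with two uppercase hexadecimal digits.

XOR the bytes together:
  start with 0xED
  0xED ⊕ 0x93 = 0x7E
  0x7E ⊕ 0xE9 = 0x97
  0x97 ⊕ 0x94 = 0x03
  0x03 ⊕ 0x74 = 0x77

77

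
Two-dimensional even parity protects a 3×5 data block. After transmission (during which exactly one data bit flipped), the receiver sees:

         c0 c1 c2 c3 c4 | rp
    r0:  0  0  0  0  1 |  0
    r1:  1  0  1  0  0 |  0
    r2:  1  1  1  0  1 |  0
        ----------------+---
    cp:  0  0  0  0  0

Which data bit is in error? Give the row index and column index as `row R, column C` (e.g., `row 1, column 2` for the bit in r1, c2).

Recompute each row's even parity and compare to rp:
  r0: data parity 1, sent rp 0 → mismatch
  r1: data parity 0, sent rp 0 → ok
  r2: data parity 0, sent rp 0 → ok
Recompute each column's even parity and compare to cp:
  c0: data parity 0, sent cp 0 → ok
  c1: data parity 1, sent cp 0 → mismatch
  c2: data parity 0, sent cp 0 → ok
  c3: data parity 0, sent cp 0 → ok
  c4: data parity 0, sent cp 0 → ok
Exactly one row (r0) and one column (c1) fail → the flipped bit is at their intersection.

row 0, column 1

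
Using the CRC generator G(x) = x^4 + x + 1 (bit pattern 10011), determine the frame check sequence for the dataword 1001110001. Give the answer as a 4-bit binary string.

Append 4 zeros: 10011100010000. Divide by 10011 (XOR where the leading bit is 1):
  pos 0: 10011 XOR 10011 = 00000
  pos 5: 10001 XOR 10011 = 00010
  pos 8: 10000 XOR 10011 = 00011
Remainder (last 4 bits) = 0110. This is the CRC / FCS.

0110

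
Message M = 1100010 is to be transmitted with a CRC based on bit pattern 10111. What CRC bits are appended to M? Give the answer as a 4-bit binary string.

0010

Append 4 zeros: 11000100000. Divide by 10111 (XOR where the leading bit is 1):
  pos 0: 11000 XOR 10111 = 01111
  pos 1: 11111 XOR 10111 = 01000
  pos 2: 10000 XOR 10111 = 00111
  pos 4: 11100 XOR 10111 = 01011
  pos 5: 10110 XOR 10111 = 00001
Remainder (last 4 bits) = 0010. This is the CRC / FCS.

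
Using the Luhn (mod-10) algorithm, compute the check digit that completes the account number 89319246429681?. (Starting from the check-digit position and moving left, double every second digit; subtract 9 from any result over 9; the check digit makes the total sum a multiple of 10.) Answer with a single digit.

8

Partial digits right→left: 1 8 6 9 2 4 6 4 2 9 1 3 9 8
Double every second digit counting from the check-digit position (so the 1st, 3rd, 5th, ... of the partial from the right).
  doubled (with −9 where >9): 2 3 4 3 4 2 9 → sum 27
  kept as-is: 8 9 4 4 9 3 8 → sum 45
Total = 27 + 45 = 72.
Check digit = (10 − (72 mod 10)) mod 10 = 8.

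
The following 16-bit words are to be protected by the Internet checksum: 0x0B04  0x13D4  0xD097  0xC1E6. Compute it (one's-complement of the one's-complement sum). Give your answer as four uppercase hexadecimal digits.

One's-complement addition (fold any carry out of bit 15 back into bit 0):
  0x0B04 + 0x13D4 = 0x01ED8
  0x1ED8 + 0xD097 = 0x0EF6F
  0xEF6F + 0xC1E6 = 0x1B155 → wrap carry → 0xB156
One's-complement sum = 0xB156.
Checksum = ~0xB156 & 0xFFFF = 0x4EA9.

4EA9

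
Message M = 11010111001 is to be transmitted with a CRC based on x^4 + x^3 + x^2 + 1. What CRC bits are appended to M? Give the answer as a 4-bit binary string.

Append 4 zeros: 110101110010000. Divide by 11101 (XOR where the leading bit is 1):
  pos 0: 11010 XOR 11101 = 00111
  pos 2: 11111 XOR 11101 = 00010
  pos 5: 10100 XOR 11101 = 01001
  pos 6: 10011 XOR 11101 = 01110
  pos 7: 11100 XOR 11101 = 00001
Remainder (last 4 bits) = 1000. This is the CRC / FCS.

1000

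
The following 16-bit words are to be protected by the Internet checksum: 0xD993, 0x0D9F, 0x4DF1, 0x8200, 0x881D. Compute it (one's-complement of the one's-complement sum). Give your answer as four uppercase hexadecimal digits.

C0BD

One's-complement addition (fold any carry out of bit 15 back into bit 0):
  0xD993 + 0x0D9F = 0x0E732
  0xE732 + 0x4DF1 = 0x13523 → wrap carry → 0x3524
  0x3524 + 0x8200 = 0x0B724
  0xB724 + 0x881D = 0x13F41 → wrap carry → 0x3F42
One's-complement sum = 0x3F42.
Checksum = ~0x3F42 & 0xFFFF = 0xC0BD.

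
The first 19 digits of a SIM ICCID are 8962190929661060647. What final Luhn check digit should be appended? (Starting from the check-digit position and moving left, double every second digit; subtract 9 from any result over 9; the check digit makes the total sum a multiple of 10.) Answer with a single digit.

Partial digits right→left: 7 4 6 0 6 0 1 6 6 9 2 9 0 9 1 2 6 9 8
Double every second digit counting from the check-digit position (so the 1st, 3rd, 5th, ... of the partial from the right).
  doubled (with −9 where >9): 5 3 3 2 3 4 0 2 3 7 → sum 32
  kept as-is: 4 0 0 6 9 9 9 2 9 → sum 48
Total = 32 + 48 = 80.
Check digit = (10 − (80 mod 10)) mod 10 = 0.

0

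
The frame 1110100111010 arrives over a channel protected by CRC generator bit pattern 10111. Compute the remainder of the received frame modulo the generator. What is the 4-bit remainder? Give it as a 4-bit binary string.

0000

Modulo-2 division of 1110100111010 by 10111:
  pos 0: 11101 XOR 10111 = 01010
  pos 1: 10100 XOR 10111 = 00011
  pos 4: 11011 XOR 10111 = 01100
  pos 5: 11001 XOR 10111 = 01110
  pos 6: 11100 XOR 10111 = 01011
  pos 7: 10111 XOR 10111 = 00000
Remainder = 0000 (zero — the frame passes the CRC check).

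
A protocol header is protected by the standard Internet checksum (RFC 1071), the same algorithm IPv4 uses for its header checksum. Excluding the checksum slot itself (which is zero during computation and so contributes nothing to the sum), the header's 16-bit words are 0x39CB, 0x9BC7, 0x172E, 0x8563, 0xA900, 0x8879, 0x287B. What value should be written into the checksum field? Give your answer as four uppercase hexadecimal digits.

One's-complement addition (fold any carry out of bit 15 back into bit 0):
  0x39CB + 0x9BC7 = 0x0D592
  0xD592 + 0x172E = 0x0ECC0
  0xECC0 + 0x8563 = 0x17223 → wrap carry → 0x7224
  0x7224 + 0xA900 = 0x11B24 → wrap carry → 0x1B25
  0x1B25 + 0x8879 = 0x0A39E
  0xA39E + 0x287B = 0x0CC19
One's-complement sum = 0xCC19.
Checksum = ~0xCC19 & 0xFFFF = 0x33E6.

33E6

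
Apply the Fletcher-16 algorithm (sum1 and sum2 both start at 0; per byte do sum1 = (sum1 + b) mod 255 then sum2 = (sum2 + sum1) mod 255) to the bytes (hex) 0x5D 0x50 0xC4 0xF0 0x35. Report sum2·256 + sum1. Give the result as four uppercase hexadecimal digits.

7998

Running sums (mod 255):
  after byte 0 (0x5D): sum1=93, sum2=93
  after byte 1 (0x50): sum1=173, sum2=11
  after byte 2 (0xC4): sum1=114, sum2=125
  after byte 3 (0xF0): sum1=99, sum2=224
  after byte 4 (0x35): sum1=152, sum2=121
Checksum = sum2·256 + sum1 = 121·256 + 152 = 31128 = 0x7998.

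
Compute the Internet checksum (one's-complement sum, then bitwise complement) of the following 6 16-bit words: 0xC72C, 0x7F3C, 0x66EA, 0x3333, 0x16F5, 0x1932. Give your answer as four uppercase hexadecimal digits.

EF51

One's-complement addition (fold any carry out of bit 15 back into bit 0):
  0xC72C + 0x7F3C = 0x14668 → wrap carry → 0x4669
  0x4669 + 0x66EA = 0x0AD53
  0xAD53 + 0x3333 = 0x0E086
  0xE086 + 0x16F5 = 0x0F77B
  0xF77B + 0x1932 = 0x110AD → wrap carry → 0x10AE
One's-complement sum = 0x10AE.
Checksum = ~0x10AE & 0xFFFF = 0xEF51.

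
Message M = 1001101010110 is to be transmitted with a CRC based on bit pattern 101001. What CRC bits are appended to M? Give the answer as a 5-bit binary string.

Append 5 zeros: 100110101011000000. Divide by 101001 (XOR where the leading bit is 1):
  pos 0: 100110 XOR 101001 = 001111
  pos 2: 111110 XOR 101001 = 010111
  pos 3: 101111 XOR 101001 = 000110
  pos 6: 110011 XOR 101001 = 011010
  pos 7: 110100 XOR 101001 = 011101
  pos 8: 111010 XOR 101001 = 010011
  pos 9: 100110 XOR 101001 = 001111
  pos 11: 111100 XOR 101001 = 010101
  pos 12: 101010 XOR 101001 = 000011
Remainder (last 5 bits) = 00011. This is the CRC / FCS.

00011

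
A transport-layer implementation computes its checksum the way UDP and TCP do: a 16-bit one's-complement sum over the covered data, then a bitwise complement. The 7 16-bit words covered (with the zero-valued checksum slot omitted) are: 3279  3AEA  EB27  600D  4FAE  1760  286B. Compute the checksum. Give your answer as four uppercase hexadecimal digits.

One's-complement addition (fold any carry out of bit 15 back into bit 0):
  0x3279 + 0x3AEA = 0x06D63
  0x6D63 + 0xEB27 = 0x1588A → wrap carry → 0x588B
  0x588B + 0x600D = 0x0B898
  0xB898 + 0x4FAE = 0x10846 → wrap carry → 0x0847
  0x0847 + 0x1760 = 0x01FA7
  0x1FA7 + 0x286B = 0x04812
One's-complement sum = 0x4812.
Checksum = ~0x4812 & 0xFFFF = 0xB7ED.

B7ED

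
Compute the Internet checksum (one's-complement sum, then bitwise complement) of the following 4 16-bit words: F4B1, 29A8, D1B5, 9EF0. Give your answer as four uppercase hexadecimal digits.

70FF

One's-complement addition (fold any carry out of bit 15 back into bit 0):
  0xF4B1 + 0x29A8 = 0x11E59 → wrap carry → 0x1E5A
  0x1E5A + 0xD1B5 = 0x0F00F
  0xF00F + 0x9EF0 = 0x18EFF → wrap carry → 0x8F00
One's-complement sum = 0x8F00.
Checksum = ~0x8F00 & 0xFFFF = 0x70FF.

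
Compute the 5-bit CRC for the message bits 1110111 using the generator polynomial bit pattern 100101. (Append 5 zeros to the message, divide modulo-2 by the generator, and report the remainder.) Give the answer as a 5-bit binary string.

Append 5 zeros: 111011100000. Divide by 100101 (XOR where the leading bit is 1):
  pos 0: 111011 XOR 100101 = 011110
  pos 1: 111101 XOR 100101 = 011000
  pos 2: 110000 XOR 100101 = 010101
  pos 3: 101010 XOR 100101 = 001111
  pos 5: 111100 XOR 100101 = 011001
  pos 6: 110010 XOR 100101 = 010111
Remainder (last 5 bits) = 10111. This is the CRC / FCS.

10111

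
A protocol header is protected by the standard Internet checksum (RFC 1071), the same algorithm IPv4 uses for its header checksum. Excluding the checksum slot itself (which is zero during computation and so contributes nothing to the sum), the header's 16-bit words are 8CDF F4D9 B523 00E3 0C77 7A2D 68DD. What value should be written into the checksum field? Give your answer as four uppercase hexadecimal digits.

One's-complement addition (fold any carry out of bit 15 back into bit 0):
  0x8CDF + 0xF4D9 = 0x181B8 → wrap carry → 0x81B9
  0x81B9 + 0xB523 = 0x136DC → wrap carry → 0x36DD
  0x36DD + 0x00E3 = 0x037C0
  0x37C0 + 0x0C77 = 0x04437
  0x4437 + 0x7A2D = 0x0BE64
  0xBE64 + 0x68DD = 0x12741 → wrap carry → 0x2742
One's-complement sum = 0x2742.
Checksum = ~0x2742 & 0xFFFF = 0xD8BD.

D8BD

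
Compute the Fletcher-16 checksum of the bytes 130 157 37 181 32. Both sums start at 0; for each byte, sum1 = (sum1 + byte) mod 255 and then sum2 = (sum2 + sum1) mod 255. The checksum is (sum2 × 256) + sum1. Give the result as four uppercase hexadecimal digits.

Running sums (mod 255):
  after byte 0 (130): sum1=130, sum2=130
  after byte 1 (157): sum1=32, sum2=162
  after byte 2 (37): sum1=69, sum2=231
  after byte 3 (181): sum1=250, sum2=226
  after byte 4 (32): sum1=27, sum2=253
Checksum = sum2·256 + sum1 = 253·256 + 27 = 64795 = 0xFD1B.

FD1B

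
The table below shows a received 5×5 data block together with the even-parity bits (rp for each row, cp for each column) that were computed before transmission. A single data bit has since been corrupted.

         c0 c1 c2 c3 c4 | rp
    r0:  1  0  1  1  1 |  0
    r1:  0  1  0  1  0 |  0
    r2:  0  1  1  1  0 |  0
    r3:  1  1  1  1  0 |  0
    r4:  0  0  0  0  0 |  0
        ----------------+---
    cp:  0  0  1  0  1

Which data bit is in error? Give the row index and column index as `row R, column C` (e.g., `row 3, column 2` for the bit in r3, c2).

Recompute each row's even parity and compare to rp:
  r0: data parity 0, sent rp 0 → ok
  r1: data parity 0, sent rp 0 → ok
  r2: data parity 1, sent rp 0 → mismatch
  r3: data parity 0, sent rp 0 → ok
  r4: data parity 0, sent rp 0 → ok
Recompute each column's even parity and compare to cp:
  c0: data parity 0, sent cp 0 → ok
  c1: data parity 1, sent cp 0 → mismatch
  c2: data parity 1, sent cp 1 → ok
  c3: data parity 0, sent cp 0 → ok
  c4: data parity 1, sent cp 1 → ok
Exactly one row (r2) and one column (c1) fail → the flipped bit is at their intersection.

row 2, column 1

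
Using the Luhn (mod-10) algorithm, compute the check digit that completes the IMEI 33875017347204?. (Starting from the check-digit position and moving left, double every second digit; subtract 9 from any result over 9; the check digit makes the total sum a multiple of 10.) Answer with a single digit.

Partial digits right→left: 4 0 2 7 4 3 7 1 0 5 7 8 3 3
Double every second digit counting from the check-digit position (so the 1st, 3rd, 5th, ... of the partial from the right).
  doubled (with −9 where >9): 8 4 8 5 0 5 6 → sum 36
  kept as-is: 0 7 3 1 5 8 3 → sum 27
Total = 36 + 27 = 63.
Check digit = (10 − (63 mod 10)) mod 10 = 7.

7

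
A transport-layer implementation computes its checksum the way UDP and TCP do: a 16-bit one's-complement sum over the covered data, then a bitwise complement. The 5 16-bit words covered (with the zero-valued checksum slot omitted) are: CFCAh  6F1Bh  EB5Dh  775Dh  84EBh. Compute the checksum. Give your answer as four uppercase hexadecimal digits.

One's-complement addition (fold any carry out of bit 15 back into bit 0):
  0xCFCA + 0x6F1B = 0x13EE5 → wrap carry → 0x3EE6
  0x3EE6 + 0xEB5D = 0x12A43 → wrap carry → 0x2A44
  0x2A44 + 0x775D = 0x0A1A1
  0xA1A1 + 0x84EB = 0x1268C → wrap carry → 0x268D
One's-complement sum = 0x268D.
Checksum = ~0x268D & 0xFFFF = 0xD972.

D972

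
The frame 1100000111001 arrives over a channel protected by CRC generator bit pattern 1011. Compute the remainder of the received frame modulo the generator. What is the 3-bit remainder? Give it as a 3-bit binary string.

010

Modulo-2 division of 1100000111001 by 1011:
  pos 0: 1100 XOR 1011 = 0111
  pos 1: 1110 XOR 1011 = 0101
  pos 2: 1010 XOR 1011 = 0001
  pos 5: 1011 XOR 1011 = 0000
  pos 9: 1001 XOR 1011 = 0010
Remainder = 010 (nonzero — an error is detected).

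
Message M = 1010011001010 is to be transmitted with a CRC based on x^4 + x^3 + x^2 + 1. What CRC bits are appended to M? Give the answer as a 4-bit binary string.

Append 4 zeros: 10100110010100000. Divide by 11101 (XOR where the leading bit is 1):
  pos 0: 10100 XOR 11101 = 01001
  pos 1: 10011 XOR 11101 = 01110
  pos 2: 11101 XOR 11101 = 00000
  pos 9: 10100 XOR 11101 = 01001
  pos 10: 10010 XOR 11101 = 01111
  pos 11: 11110 XOR 11101 = 00011
Remainder (last 4 bits) = 0110. This is the CRC / FCS.

0110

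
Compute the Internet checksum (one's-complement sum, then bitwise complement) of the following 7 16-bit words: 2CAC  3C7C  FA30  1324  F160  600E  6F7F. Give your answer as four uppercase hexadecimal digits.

C893

One's-complement addition (fold any carry out of bit 15 back into bit 0):
  0x2CAC + 0x3C7C = 0x06928
  0x6928 + 0xFA30 = 0x16358 → wrap carry → 0x6359
  0x6359 + 0x1324 = 0x0767D
  0x767D + 0xF160 = 0x167DD → wrap carry → 0x67DE
  0x67DE + 0x600E = 0x0C7EC
  0xC7EC + 0x6F7F = 0x1376B → wrap carry → 0x376C
One's-complement sum = 0x376C.
Checksum = ~0x376C & 0xFFFF = 0xC893.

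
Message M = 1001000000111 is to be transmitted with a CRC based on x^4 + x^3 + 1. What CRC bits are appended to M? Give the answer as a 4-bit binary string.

Append 4 zeros: 10010000001110000. Divide by 11001 (XOR where the leading bit is 1):
  pos 0: 10010 XOR 11001 = 01011
  pos 1: 10110 XOR 11001 = 01111
  pos 2: 11110 XOR 11001 = 00111
  pos 4: 11100 XOR 11001 = 00101
  pos 6: 10101 XOR 11001 = 01100
  pos 7: 11001 XOR 11001 = 00000
  pos 12: 10000 XOR 11001 = 01001
Remainder (last 4 bits) = 1001. This is the CRC / FCS.

1001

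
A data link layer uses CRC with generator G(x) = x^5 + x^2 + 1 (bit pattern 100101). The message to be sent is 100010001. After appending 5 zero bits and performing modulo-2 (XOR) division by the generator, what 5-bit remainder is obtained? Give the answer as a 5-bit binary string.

00011

Append 5 zeros: 10001000100000. Divide by 100101 (XOR where the leading bit is 1):
  pos 0: 100010 XOR 100101 = 000111
  pos 3: 111001 XOR 100101 = 011100
  pos 4: 111000 XOR 100101 = 011101
  pos 5: 111010 XOR 100101 = 011111
  pos 6: 111110 XOR 100101 = 011011
  pos 7: 110110 XOR 100101 = 010011
  pos 8: 100110 XOR 100101 = 000011
Remainder (last 5 bits) = 00011. This is the CRC / FCS.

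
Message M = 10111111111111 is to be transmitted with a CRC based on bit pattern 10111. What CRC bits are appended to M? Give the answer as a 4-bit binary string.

0100

Append 4 zeros: 101111111111110000. Divide by 10111 (XOR where the leading bit is 1):
  pos 0: 10111 XOR 10111 = 00000
  pos 5: 11111 XOR 10111 = 01000
  pos 6: 10001 XOR 10111 = 00110
  pos 8: 11011 XOR 10111 = 01100
  pos 9: 11001 XOR 10111 = 01110
  pos 10: 11100 XOR 10111 = 01011
  pos 11: 10110 XOR 10111 = 00001
Remainder (last 4 bits) = 0100. This is the CRC / FCS.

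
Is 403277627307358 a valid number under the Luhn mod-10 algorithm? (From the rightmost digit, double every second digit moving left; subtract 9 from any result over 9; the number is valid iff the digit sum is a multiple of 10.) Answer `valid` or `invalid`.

From the right, keep odd positions and double even positions (subtract 9 from any doubled value over 9):
  doubled (positions 2,4,...): 1 5 6 4 5 4 0 → sum 25
  kept (positions 1,3,...): 8 3 0 7 6 7 3 4 → sum 38
Total = 63.
63 mod 10 = 3, so the number is invalid.

invalid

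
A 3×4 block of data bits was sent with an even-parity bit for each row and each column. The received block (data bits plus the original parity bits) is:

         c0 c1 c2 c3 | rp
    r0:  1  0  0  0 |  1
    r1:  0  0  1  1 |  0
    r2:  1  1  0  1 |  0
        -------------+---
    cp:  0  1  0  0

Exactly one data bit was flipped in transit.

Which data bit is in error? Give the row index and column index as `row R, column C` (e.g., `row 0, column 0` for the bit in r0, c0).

Recompute each row's even parity and compare to rp:
  r0: data parity 1, sent rp 1 → ok
  r1: data parity 0, sent rp 0 → ok
  r2: data parity 1, sent rp 0 → mismatch
Recompute each column's even parity and compare to cp:
  c0: data parity 0, sent cp 0 → ok
  c1: data parity 1, sent cp 1 → ok
  c2: data parity 1, sent cp 0 → mismatch
  c3: data parity 0, sent cp 0 → ok
Exactly one row (r2) and one column (c2) fail → the flipped bit is at their intersection.

row 2, column 2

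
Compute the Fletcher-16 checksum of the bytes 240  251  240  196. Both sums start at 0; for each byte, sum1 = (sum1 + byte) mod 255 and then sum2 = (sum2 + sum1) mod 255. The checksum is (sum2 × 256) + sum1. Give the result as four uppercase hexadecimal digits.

5EA2

Running sums (mod 255):
  after byte 0 (240): sum1=240, sum2=240
  after byte 1 (251): sum1=236, sum2=221
  after byte 2 (240): sum1=221, sum2=187
  after byte 3 (196): sum1=162, sum2=94
Checksum = sum2·256 + sum1 = 94·256 + 162 = 24226 = 0x5EA2.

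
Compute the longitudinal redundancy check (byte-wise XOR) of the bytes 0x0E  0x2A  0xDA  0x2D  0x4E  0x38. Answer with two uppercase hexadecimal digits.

A5

XOR the bytes together:
  start with 0x0E
  0x0E ⊕ 0x2A = 0x24
  0x24 ⊕ 0xDA = 0xFE
  0xFE ⊕ 0x2D = 0xD3
  0xD3 ⊕ 0x4E = 0x9D
  0x9D ⊕ 0x38 = 0xA5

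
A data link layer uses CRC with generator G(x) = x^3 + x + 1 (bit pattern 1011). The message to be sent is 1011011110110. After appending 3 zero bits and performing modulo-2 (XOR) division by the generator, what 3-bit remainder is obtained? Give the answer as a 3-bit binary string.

101

Append 3 zeros: 1011011110110000. Divide by 1011 (XOR where the leading bit is 1):
  pos 0: 1011 XOR 1011 = 0000
  pos 5: 1111 XOR 1011 = 0100
  pos 6: 1000 XOR 1011 = 0011
  pos 8: 1111 XOR 1011 = 0100
  pos 9: 1000 XOR 1011 = 0011
  pos 11: 1100 XOR 1011 = 0111
  pos 12: 1110 XOR 1011 = 0101
Remainder (last 3 bits) = 101. This is the CRC / FCS.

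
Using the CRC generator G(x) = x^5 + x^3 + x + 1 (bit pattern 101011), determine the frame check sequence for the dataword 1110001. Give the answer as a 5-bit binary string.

01001

Append 5 zeros: 111000100000. Divide by 101011 (XOR where the leading bit is 1):
  pos 0: 111000 XOR 101011 = 010011
  pos 1: 100111 XOR 101011 = 001100
  pos 3: 110000 XOR 101011 = 011011
  pos 4: 110110 XOR 101011 = 011101
  pos 5: 111010 XOR 101011 = 010001
  pos 6: 100010 XOR 101011 = 001001
Remainder (last 5 bits) = 01001. This is the CRC / FCS.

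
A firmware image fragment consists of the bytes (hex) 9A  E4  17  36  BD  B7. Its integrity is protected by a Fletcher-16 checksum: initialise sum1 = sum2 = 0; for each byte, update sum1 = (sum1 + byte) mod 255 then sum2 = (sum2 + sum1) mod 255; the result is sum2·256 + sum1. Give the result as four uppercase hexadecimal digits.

4A42

Running sums (mod 255):
  after byte 0 (9A): sum1=154, sum2=154
  after byte 1 (E4): sum1=127, sum2=26
  after byte 2 (17): sum1=150, sum2=176
  after byte 3 (36): sum1=204, sum2=125
  after byte 4 (BD): sum1=138, sum2=8
  after byte 5 (B7): sum1=66, sum2=74
Checksum = sum2·256 + sum1 = 74·256 + 66 = 19010 = 0x4A42.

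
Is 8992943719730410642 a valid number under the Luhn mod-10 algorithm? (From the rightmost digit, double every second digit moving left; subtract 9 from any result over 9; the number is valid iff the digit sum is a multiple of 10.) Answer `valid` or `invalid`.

invalid

From the right, keep odd positions and double even positions (subtract 9 from any doubled value over 9):
  doubled (positions 2,4,...): 8 0 8 6 9 5 8 4 9 → sum 57
  kept (positions 1,3,...): 2 6 1 0 7 1 3 9 9 8 → sum 46
Total = 103.
103 mod 10 = 3, so the number is invalid.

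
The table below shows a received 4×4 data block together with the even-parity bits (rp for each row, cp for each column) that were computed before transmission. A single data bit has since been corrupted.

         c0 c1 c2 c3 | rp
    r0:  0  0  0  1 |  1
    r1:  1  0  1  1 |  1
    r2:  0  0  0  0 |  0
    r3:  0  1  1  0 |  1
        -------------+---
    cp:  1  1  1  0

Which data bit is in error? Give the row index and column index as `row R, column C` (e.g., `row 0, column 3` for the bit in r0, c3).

row 3, column 2

Recompute each row's even parity and compare to rp:
  r0: data parity 1, sent rp 1 → ok
  r1: data parity 1, sent rp 1 → ok
  r2: data parity 0, sent rp 0 → ok
  r3: data parity 0, sent rp 1 → mismatch
Recompute each column's even parity and compare to cp:
  c0: data parity 1, sent cp 1 → ok
  c1: data parity 1, sent cp 1 → ok
  c2: data parity 0, sent cp 1 → mismatch
  c3: data parity 0, sent cp 0 → ok
Exactly one row (r3) and one column (c2) fail → the flipped bit is at their intersection.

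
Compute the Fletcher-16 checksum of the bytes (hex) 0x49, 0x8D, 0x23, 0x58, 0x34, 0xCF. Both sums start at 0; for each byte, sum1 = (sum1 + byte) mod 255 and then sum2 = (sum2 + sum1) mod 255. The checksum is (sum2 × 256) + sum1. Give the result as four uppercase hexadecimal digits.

Running sums (mod 255):
  after byte 0 (0x49): sum1=73, sum2=73
  after byte 1 (0x8D): sum1=214, sum2=32
  after byte 2 (0x23): sum1=249, sum2=26
  after byte 3 (0x58): sum1=82, sum2=108
  after byte 4 (0x34): sum1=134, sum2=242
  after byte 5 (0xCF): sum1=86, sum2=73
Checksum = sum2·256 + sum1 = 73·256 + 86 = 18774 = 0x4956.

4956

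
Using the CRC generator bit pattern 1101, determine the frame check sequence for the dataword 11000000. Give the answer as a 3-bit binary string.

001

Append 3 zeros: 11000000000. Divide by 1101 (XOR where the leading bit is 1):
  pos 0: 1100 XOR 1101 = 0001
  pos 3: 1000 XOR 1101 = 0101
  pos 4: 1010 XOR 1101 = 0111
  pos 5: 1110 XOR 1101 = 0011
  pos 7: 1100 XOR 1101 = 0001
Remainder (last 3 bits) = 001. This is the CRC / FCS.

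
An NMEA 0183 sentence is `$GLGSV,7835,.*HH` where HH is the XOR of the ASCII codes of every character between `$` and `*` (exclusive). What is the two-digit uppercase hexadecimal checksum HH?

6E

XOR the ASCII codes of the payload characters:
  'G' = 0x47 → acc = 0x47
  'L' = 0x4C → acc = 0x0B
  'G' = 0x47 → acc = 0x4C
  'S' = 0x53 → acc = 0x1F
  'V' = 0x56 → acc = 0x49
  ',' = 0x2C → acc = 0x65
  '7' = 0x37 → acc = 0x52
  '8' = 0x38 → acc = 0x6A
  '3' = 0x33 → acc = 0x59
  '5' = 0x35 → acc = 0x6C
  ',' = 0x2C → acc = 0x40
  '.' = 0x2E → acc = 0x6E
Checksum = 0x6E.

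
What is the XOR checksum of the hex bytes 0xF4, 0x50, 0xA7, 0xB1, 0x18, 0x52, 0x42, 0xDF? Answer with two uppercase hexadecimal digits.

XOR the bytes together:
  start with 0xF4
  0xF4 ⊕ 0x50 = 0xA4
  0xA4 ⊕ 0xA7 = 0x03
  0x03 ⊕ 0xB1 = 0xB2
  0xB2 ⊕ 0x18 = 0xAA
  0xAA ⊕ 0x52 = 0xF8
  0xF8 ⊕ 0x42 = 0xBA
  0xBA ⊕ 0xDF = 0x65

65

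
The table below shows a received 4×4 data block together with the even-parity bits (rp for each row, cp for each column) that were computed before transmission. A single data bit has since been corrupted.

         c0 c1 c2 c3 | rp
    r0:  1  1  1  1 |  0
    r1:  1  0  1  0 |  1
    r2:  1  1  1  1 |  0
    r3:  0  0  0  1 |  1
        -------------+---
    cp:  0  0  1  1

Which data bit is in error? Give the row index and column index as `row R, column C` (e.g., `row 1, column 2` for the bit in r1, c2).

Recompute each row's even parity and compare to rp:
  r0: data parity 0, sent rp 0 → ok
  r1: data parity 0, sent rp 1 → mismatch
  r2: data parity 0, sent rp 0 → ok
  r3: data parity 1, sent rp 1 → ok
Recompute each column's even parity and compare to cp:
  c0: data parity 1, sent cp 0 → mismatch
  c1: data parity 0, sent cp 0 → ok
  c2: data parity 1, sent cp 1 → ok
  c3: data parity 1, sent cp 1 → ok
Exactly one row (r1) and one column (c0) fail → the flipped bit is at their intersection.

row 1, column 0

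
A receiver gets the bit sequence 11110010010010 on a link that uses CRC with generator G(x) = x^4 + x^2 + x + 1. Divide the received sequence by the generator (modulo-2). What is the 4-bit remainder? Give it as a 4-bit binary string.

Modulo-2 division of 11110010010010 by 10111:
  pos 0: 11110 XOR 10111 = 01001
  pos 1: 10010 XOR 10111 = 00101
  pos 3: 10110 XOR 10111 = 00001
  pos 7: 10100 XOR 10111 = 00011
Remainder = 1110 (nonzero — an error is detected).

1110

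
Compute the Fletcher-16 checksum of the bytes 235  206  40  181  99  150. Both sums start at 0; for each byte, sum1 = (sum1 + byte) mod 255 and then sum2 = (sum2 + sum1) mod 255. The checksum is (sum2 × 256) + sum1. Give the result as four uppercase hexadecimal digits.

Running sums (mod 255):
  after byte 0 (235): sum1=235, sum2=235
  after byte 1 (206): sum1=186, sum2=166
  after byte 2 (40): sum1=226, sum2=137
  after byte 3 (181): sum1=152, sum2=34
  after byte 4 (99): sum1=251, sum2=30
  after byte 5 (150): sum1=146, sum2=176
Checksum = sum2·256 + sum1 = 176·256 + 146 = 45202 = 0xB092.

B092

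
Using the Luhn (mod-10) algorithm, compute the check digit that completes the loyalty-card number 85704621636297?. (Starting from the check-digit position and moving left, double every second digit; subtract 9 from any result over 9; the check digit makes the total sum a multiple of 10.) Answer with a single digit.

Partial digits right→left: 7 9 2 6 3 6 1 2 6 4 0 7 5 8
Double every second digit counting from the check-digit position (so the 1st, 3rd, 5th, ... of the partial from the right).
  doubled (with −9 where >9): 5 4 6 2 3 0 1 → sum 21
  kept as-is: 9 6 6 2 4 7 8 → sum 42
Total = 21 + 42 = 63.
Check digit = (10 − (63 mod 10)) mod 10 = 7.

7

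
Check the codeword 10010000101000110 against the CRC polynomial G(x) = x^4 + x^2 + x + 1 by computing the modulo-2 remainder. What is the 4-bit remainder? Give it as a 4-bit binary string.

0000

Modulo-2 division of 10010000101000110 by 10111:
  pos 0: 10010 XOR 10111 = 00101
  pos 2: 10100 XOR 10111 = 00011
  pos 5: 11010 XOR 10111 = 01101
  pos 6: 11011 XOR 10111 = 01100
  pos 7: 11000 XOR 10111 = 01111
  pos 8: 11110 XOR 10111 = 01001
  pos 9: 10010 XOR 10111 = 00101
  pos 11: 10111 XOR 10111 = 00000
Remainder = 0000 (zero — the frame passes the CRC check).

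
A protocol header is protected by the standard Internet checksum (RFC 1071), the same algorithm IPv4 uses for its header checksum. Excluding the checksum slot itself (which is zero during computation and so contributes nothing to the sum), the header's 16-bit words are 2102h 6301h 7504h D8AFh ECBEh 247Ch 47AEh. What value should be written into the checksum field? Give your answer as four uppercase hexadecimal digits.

One's-complement addition (fold any carry out of bit 15 back into bit 0):
  0x2102 + 0x6301 = 0x08403
  0x8403 + 0x7504 = 0x0F907
  0xF907 + 0xD8AF = 0x1D1B6 → wrap carry → 0xD1B7
  0xD1B7 + 0xECBE = 0x1BE75 → wrap carry → 0xBE76
  0xBE76 + 0x247C = 0x0E2F2
  0xE2F2 + 0x47AE = 0x12AA0 → wrap carry → 0x2AA1
One's-complement sum = 0x2AA1.
Checksum = ~0x2AA1 & 0xFFFF = 0xD55E.

D55E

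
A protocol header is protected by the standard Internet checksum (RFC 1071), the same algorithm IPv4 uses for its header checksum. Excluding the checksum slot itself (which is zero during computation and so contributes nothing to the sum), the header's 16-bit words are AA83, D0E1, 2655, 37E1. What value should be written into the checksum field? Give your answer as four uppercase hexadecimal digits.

2664

One's-complement addition (fold any carry out of bit 15 back into bit 0):
  0xAA83 + 0xD0E1 = 0x17B64 → wrap carry → 0x7B65
  0x7B65 + 0x2655 = 0x0A1BA
  0xA1BA + 0x37E1 = 0x0D99B
One's-complement sum = 0xD99B.
Checksum = ~0xD99B & 0xFFFF = 0x2664.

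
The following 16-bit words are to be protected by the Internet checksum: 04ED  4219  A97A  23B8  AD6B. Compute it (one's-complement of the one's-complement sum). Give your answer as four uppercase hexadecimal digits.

3E5B

One's-complement addition (fold any carry out of bit 15 back into bit 0):
  0x04ED + 0x4219 = 0x04706
  0x4706 + 0xA97A = 0x0F080
  0xF080 + 0x23B8 = 0x11438 → wrap carry → 0x1439
  0x1439 + 0xAD6B = 0x0C1A4
One's-complement sum = 0xC1A4.
Checksum = ~0xC1A4 & 0xFFFF = 0x3E5B.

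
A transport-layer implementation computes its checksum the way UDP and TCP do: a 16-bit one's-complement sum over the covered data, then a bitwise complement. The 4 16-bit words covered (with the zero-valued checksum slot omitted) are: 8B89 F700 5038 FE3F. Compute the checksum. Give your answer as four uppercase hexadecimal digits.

One's-complement addition (fold any carry out of bit 15 back into bit 0):
  0x8B89 + 0xF700 = 0x18289 → wrap carry → 0x828A
  0x828A + 0x5038 = 0x0D2C2
  0xD2C2 + 0xFE3F = 0x1D101 → wrap carry → 0xD102
One's-complement sum = 0xD102.
Checksum = ~0xD102 & 0xFFFF = 0x2EFD.

2EFD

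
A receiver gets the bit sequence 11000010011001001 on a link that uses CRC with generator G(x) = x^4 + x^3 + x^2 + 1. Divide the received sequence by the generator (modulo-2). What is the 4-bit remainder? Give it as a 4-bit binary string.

1000

Modulo-2 division of 11000010011001001 by 11101:
  pos 0: 11000 XOR 11101 = 00101
  pos 2: 10101 XOR 11101 = 01000
  pos 3: 10000 XOR 11101 = 01101
  pos 4: 11010 XOR 11101 = 00111
  pos 6: 11111 XOR 11101 = 00010
  pos 9: 10001 XOR 11101 = 01100
  pos 10: 11000 XOR 11101 = 00101
  pos 12: 10101 XOR 11101 = 01000
Remainder = 1000 (nonzero — an error is detected).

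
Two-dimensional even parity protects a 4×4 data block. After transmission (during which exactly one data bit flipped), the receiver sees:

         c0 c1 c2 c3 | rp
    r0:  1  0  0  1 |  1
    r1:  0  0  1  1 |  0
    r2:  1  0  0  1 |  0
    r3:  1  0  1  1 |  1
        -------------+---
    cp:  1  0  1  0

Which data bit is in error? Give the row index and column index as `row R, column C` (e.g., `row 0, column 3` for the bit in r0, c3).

row 0, column 2

Recompute each row's even parity and compare to rp:
  r0: data parity 0, sent rp 1 → mismatch
  r1: data parity 0, sent rp 0 → ok
  r2: data parity 0, sent rp 0 → ok
  r3: data parity 1, sent rp 1 → ok
Recompute each column's even parity and compare to cp:
  c0: data parity 1, sent cp 1 → ok
  c1: data parity 0, sent cp 0 → ok
  c2: data parity 0, sent cp 1 → mismatch
  c3: data parity 0, sent cp 0 → ok
Exactly one row (r0) and one column (c2) fail → the flipped bit is at their intersection.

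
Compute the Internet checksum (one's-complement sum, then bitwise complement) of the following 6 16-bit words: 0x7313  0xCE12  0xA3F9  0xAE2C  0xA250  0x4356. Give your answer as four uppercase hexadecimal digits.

870C

One's-complement addition (fold any carry out of bit 15 back into bit 0):
  0x7313 + 0xCE12 = 0x14125 → wrap carry → 0x4126
  0x4126 + 0xA3F9 = 0x0E51F
  0xE51F + 0xAE2C = 0x1934B → wrap carry → 0x934C
  0x934C + 0xA250 = 0x1359C → wrap carry → 0x359D
  0x359D + 0x4356 = 0x078F3
One's-complement sum = 0x78F3.
Checksum = ~0x78F3 & 0xFFFF = 0x870C.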